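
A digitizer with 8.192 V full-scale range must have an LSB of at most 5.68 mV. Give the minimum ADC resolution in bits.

Number of steps required ≥ 8.192 V / 5.68 mV = 1442.25.
Need 2^N ≥ 1442.25; 2^10 = 1024, 2^11 = 2048.
Minimum N = 11.

11 bits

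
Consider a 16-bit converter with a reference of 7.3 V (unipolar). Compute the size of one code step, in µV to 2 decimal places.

Full-scale span = 7.3 V.
LSB = 7.3 / 2^16 = 7.3 / 65536 = 0.000111389 V = 111.39 µV.

111.39 µV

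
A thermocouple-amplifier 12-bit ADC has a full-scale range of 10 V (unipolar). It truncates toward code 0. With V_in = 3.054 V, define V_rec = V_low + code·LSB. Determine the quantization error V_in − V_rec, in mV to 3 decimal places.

2.242 mV

Step size: 10 V ÷ 2^12 = 2.441 mV.
(3.054 − 0)/0.00244141 = 1250.9184; ⌊·⌋ gives code 1250.
V_rec = 0 + 1250·0.00244141 = 3.0517578 V.
Error = 3.054 − 3.0517578 = 0.00224219 V = 2.242 mV.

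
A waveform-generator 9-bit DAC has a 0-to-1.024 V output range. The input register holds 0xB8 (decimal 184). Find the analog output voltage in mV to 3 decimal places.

LSB = 1.024 V / 2^9 = 2.000 mV.
Code 0xB8 = 184 decimal.
V_out = 0 + 184 × 0.002 V = 0.368 V.
= 368.000 mV.

368.000 mV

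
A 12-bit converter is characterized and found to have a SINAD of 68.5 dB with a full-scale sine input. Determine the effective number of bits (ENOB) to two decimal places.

ENOB = (SINAD − 1.76) / 6.02 = (68.5 − 1.76)/6.02 = 11.086.

11.09 bits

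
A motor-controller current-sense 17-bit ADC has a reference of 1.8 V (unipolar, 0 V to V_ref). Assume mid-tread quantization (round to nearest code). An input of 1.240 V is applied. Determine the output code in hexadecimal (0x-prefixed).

With 131072 levels over 1.8 V, one step is 13.73 µV.
(V_in − V_low)/LSB = (1.240 − 0) / 1.37329e-05 = 90294.044.
round(90294.044) = 90294.
In hexadecimal (0x-prefixed): 0x160B6.

code 0x160B6 (decimal 90294)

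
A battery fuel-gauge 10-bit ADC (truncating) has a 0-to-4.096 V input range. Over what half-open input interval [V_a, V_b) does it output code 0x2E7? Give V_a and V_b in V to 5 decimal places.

LSB = 4.096/2^10 = 4.000 mV.
Code 0x2E7 = 743 decimal.
V_a = V_low + 743·LSB = 2.972 V; V_b = V_low + 744·LSB = 2.976 V.

[2.97200 V, 2.97600 V)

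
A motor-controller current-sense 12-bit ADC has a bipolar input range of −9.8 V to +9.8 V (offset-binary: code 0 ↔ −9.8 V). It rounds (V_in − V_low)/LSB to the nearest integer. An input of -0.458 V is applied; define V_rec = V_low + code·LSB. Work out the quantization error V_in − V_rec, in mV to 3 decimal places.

1.375 mV

Step size: 19.6 V ÷ 2^12 = 4.785 mV.
(-0.458 − (−9.8))/0.00478516 = 1952.2873; round gives code 1952.
V_rec = (−9.8) + 1952·0.00478516 = -0.459375 V.
V_in − V_rec = 0.001375 V = 1.375 mV.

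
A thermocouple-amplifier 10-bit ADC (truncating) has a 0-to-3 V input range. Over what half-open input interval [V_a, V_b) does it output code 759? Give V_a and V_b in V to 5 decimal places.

LSB = 3/2^10 = 2.930 mV.
V_a = V_low + 759·LSB = 2.22363 V; V_b = V_low + 760·LSB = 2.22656 V.

[2.22363 V, 2.22656 V)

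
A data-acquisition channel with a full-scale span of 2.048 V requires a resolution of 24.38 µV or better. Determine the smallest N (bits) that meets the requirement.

17 bits

Number of steps required ≥ 2.048 V / 24.38 µV = 84003.28.
Need 2^N ≥ 84003.28; 2^16 = 65536, 2^17 = 131072.
Minimum N = 17.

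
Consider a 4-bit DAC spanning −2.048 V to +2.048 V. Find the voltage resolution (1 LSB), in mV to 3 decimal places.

Full-scale span = 4.096 V.
LSB = 4.096 / 2^4 = 4.096 / 16 = 0.256 V = 256.000 mV.

256.000 mV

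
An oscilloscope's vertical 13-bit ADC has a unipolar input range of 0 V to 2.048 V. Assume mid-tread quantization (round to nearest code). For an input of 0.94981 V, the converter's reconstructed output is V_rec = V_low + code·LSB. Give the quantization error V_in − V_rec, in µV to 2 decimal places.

One LSB is 2.048 V / 8192 = 250.00 µV.
(V_in − V_low)/LSB = (0.94981 − 0)/0.00025 = 3799.2400 → code 3799 (round).
Reconstructed: 0.94975 V.
Difference: 6e-05 V → 60.00 µV.

60.00 µV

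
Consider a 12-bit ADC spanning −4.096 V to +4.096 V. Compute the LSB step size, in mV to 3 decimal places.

Full-scale span = 8.192 V.
LSB = 8.192 / 2^12 = 8.192 / 4096 = 0.002 V = 2.000 mV.

2.000 mV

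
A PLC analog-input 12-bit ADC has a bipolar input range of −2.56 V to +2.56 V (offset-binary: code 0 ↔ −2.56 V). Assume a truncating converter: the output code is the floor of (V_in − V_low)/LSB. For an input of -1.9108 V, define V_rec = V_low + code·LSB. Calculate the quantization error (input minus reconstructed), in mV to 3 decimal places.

Step size: 5.12 V ÷ 2^12 = 1.250 mV.
(-1.9108 − (−2.56))/0.00125 = 519.3600; ⌊·⌋ gives code 519.
V_rec = (−2.56) + 519·0.00125 = -1.91125 V.
Error = -1.9108 − (−1.91125) = 0.00045 V = 0.450 mV.

0.450 mV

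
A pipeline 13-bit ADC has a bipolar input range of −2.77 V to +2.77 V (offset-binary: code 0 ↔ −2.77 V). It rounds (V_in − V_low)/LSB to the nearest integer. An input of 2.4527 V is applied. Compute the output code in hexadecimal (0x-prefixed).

code 0x1E2B (decimal 7723)

LSB = 5.54 V / 8192 = 0.676 mV.
(2.4527 − (−2.77)) / 0.00067627 = 7722.808 LSBs.
round(7722.808) = 7723.
In hexadecimal (0x-prefixed): 0x1E2B.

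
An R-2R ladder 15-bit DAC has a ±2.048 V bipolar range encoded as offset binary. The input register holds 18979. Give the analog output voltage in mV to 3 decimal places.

324.375 mV

LSB = 4.096 V / 2^15 = 125.00 µV.
V_out = (−2.048) + 18979 × 0.000125 V = 0.324375 V.
= 324.375 mV.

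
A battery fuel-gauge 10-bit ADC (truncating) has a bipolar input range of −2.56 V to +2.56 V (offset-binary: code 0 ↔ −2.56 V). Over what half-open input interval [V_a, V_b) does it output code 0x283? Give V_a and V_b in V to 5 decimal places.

[0.65500 V, 0.66000 V)

LSB = 5.12/2^10 = 5.000 mV.
Code 0x283 = 643 decimal.
V_a = V_low + 643·LSB = 0.655 V; V_b = V_low + 644·LSB = 0.66 V.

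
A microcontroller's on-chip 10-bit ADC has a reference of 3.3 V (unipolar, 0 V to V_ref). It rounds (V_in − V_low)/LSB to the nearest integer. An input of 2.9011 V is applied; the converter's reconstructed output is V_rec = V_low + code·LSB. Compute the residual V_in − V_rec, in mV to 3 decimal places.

0.709 mV

Step size: 3.3 V ÷ 2^10 = 3.223 mV.
Scaled input = 900.2201 LSBs, so code = 900.
V_rec = 0 + 900·0.00322266 = 2.9003906 V.
Difference: 0.000709375 V → 0.709 mV.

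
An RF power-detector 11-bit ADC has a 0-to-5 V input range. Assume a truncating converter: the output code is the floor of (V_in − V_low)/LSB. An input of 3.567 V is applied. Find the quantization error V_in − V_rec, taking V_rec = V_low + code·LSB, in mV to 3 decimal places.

0.105 mV

LSB = 5/2^11 = 2.441 mV.
Scaled input = 1461.0432 LSBs, so code = 1461.
Code 1461 maps back to 0 + 1461×0.00244141 V = 3.5668945 V.
V_in − V_rec = 0.000105469 V = 0.105 mV.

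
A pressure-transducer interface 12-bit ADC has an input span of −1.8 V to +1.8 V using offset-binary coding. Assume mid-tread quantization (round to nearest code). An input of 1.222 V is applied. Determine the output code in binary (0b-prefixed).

LSB = 3.6 V / 4096 = 0.879 mV.
(1.222 − (−1.8)) / 0.000878906 = 3438.364 LSBs.
So the output code is 3438.
In binary (0b-prefixed): 0b110101101110.

code 0b110101101110 (decimal 3438)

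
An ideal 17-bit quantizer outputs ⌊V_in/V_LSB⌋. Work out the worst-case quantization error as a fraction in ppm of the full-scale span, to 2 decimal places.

7.63 ppm

Truncating → worst-case error = 1 LSB = V_FS/2^17, so 1e+06/131072 = 7.62939 ppm of full scale.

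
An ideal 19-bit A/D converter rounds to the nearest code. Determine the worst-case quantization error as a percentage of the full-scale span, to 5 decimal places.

Rounding → worst-case error = ½ LSB = V_FS/2^20, so 100/1048576 = 9.53674e-05 % of full scale.

0.00010 %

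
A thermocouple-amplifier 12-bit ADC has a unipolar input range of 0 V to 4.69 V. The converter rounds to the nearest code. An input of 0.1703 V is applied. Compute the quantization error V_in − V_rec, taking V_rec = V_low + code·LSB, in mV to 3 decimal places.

LSB = 4.69/2^12 = 1.145 mV.
(0.1703 − 0)/0.00114502 = 148.7311; round gives code 149.
Code 149 maps back to 0 + 149×0.00114502 V = 0.17060791 V.
V_in − V_rec = -0.00030791 V = -0.308 mV.

-0.308 mV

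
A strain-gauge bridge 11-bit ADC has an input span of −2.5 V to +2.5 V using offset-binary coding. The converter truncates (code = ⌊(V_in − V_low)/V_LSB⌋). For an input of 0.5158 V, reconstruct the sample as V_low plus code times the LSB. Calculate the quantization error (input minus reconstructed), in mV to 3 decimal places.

One LSB is 5 V / 2048 = 2.441 mV.
(V_in − V_low)/LSB = (0.5158 − (−2.5))/0.00244141 = 1235.2717 → code 1235 (floor).
Code 1235 maps back to (−2.5) + 1235×0.00244141 V = 0.51513672 V.
Difference: 0.000663281 V → 0.663 mV.

0.663 mV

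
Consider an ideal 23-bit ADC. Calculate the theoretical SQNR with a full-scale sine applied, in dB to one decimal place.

SNR ≈ 6.02·N + 1.76 dB = 6.02·23 + 1.76 = 140.22 dB.

140.2 dB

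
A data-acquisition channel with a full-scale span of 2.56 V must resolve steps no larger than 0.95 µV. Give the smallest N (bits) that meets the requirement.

Number of steps required ≥ 2.56 V / 0.95 µV = 2694736.84.
Need 2^N ≥ 2694736.84; 2^21 = 2097152, 2^22 = 4194304.
Minimum N = 22.

22 bits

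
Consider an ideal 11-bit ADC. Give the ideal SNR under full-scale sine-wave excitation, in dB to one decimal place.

SNR ≈ 6.02·N + 1.76 dB = 6.02·11 + 1.76 = 67.98 dB.

68.0 dB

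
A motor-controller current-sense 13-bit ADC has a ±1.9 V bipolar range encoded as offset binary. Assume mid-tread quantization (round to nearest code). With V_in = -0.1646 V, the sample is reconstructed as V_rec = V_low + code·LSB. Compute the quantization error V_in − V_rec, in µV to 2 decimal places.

72.85 µV

Step size: 3.8 V ÷ 2^13 = 463.87 µV.
(V_in − V_low)/LSB = (-0.1646 − (−1.9))/0.000463867 = 3741.1571 → code 3741 (round).
Reconstructed: -0.16467285 V.
V_in − V_rec = 7.28516e-05 V = 72.85 µV.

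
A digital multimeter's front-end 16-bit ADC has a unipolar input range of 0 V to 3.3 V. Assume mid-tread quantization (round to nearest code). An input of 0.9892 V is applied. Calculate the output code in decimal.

code 19645

LSB = 3.3 V / 65536 = 50.35 µV.
(V_in − V_low)/LSB = (0.9892 − 0) / 5.0354e-05 = 19644.912.
round(19644.912) = 19645.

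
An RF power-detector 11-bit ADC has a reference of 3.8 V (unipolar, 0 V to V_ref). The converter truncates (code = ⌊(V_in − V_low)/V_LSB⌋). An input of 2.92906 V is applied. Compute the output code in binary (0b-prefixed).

code 0b11000101010 (decimal 1578)

LSB = 3.8 V / 2048 = 1.855 mV.
(2.92906 − 0) / 0.00185547 = 1578.609 LSBs.
Floor → code 1578.
In binary (0b-prefixed): 0b11000101010.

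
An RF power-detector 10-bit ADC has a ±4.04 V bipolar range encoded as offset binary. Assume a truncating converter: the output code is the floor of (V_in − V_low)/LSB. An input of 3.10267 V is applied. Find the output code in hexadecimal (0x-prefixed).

Full-scale span = 8.08 V; LSB = 8.08/2^10 = 7.891 mV.
(V_in − V_low)/LSB = (3.10267 − (−4.04)) / 0.00789063 = 905.210.
⌊·⌋(905.210) = 905.
In hexadecimal (0x-prefixed): 0x389.

code 0x389 (decimal 905)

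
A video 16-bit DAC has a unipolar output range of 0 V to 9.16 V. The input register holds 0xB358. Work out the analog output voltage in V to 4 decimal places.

6.4171 V

LSB = 9.16 V / 2^16 = 139.77 µV.
Code 0xB358 = 45912 decimal.
V_out = 0 + 45912 × 0.000139771 V = 6.41714 V.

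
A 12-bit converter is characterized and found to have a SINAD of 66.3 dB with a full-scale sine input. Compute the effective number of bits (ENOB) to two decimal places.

ENOB = (SINAD − 1.76) / 6.02 = (66.3 − 1.76)/6.02 = 10.721.

10.72 bits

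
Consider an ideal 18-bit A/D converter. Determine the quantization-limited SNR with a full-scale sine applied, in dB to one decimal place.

SNR ≈ 6.02·N + 1.76 dB = 6.02·18 + 1.76 = 110.12 dB.

110.1 dB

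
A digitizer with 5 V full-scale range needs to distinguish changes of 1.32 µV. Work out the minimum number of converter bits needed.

22 bits

Number of steps required ≥ 5 V / 1.32 µV = 3787878.79.
Need 2^N ≥ 3787878.79; 2^21 = 2097152, 2^22 = 4194304.
Minimum N = 22.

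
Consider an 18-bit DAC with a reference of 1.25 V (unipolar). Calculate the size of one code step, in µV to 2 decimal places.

Full-scale span = 1.25 V.
LSB = 1.25 / 2^18 = 1.25 / 262144 = 4.76837e-06 V = 4.77 µV.

4.77 µV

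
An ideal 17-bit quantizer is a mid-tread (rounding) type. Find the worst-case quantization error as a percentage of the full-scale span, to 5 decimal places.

Rounding → worst-case error = ½ LSB = V_FS/2^18, so 100/262144 = 0.00038147 % of full scale.

0.00038 %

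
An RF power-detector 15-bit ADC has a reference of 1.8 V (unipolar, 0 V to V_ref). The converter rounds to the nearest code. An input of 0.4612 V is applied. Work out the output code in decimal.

Full-scale span = 1.8 V; LSB = 1.8/2^15 = 54.93 µV.
Input sits at 8395.890 steps above V_low.
So the output code is 8396.

code 8396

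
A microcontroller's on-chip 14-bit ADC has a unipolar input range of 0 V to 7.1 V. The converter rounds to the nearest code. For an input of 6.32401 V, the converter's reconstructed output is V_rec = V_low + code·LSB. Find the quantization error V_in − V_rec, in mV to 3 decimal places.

0.139 mV

LSB = 7.1/2^14 = 433.35 µV.
Scaled input = 14593.3211 LSBs, so code = 14593.
Code 14593 maps back to 0 + 14593×0.00043335 V = 6.3238708 V.
Difference: 0.00013915 V → 0.139 mV.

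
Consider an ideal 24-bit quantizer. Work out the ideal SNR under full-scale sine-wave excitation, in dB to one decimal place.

SNR ≈ 6.02·N + 1.76 dB = 6.02·24 + 1.76 = 146.24 dB.

146.2 dB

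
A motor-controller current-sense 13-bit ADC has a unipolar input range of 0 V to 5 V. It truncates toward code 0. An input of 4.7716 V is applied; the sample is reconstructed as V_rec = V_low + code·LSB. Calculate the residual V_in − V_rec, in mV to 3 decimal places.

One LSB is 5 V / 8192 = 0.610 mV.
(V_in − V_low)/LSB = (4.7716 − 0)/0.000610352 = 7817.7894 → code 7817 (floor).
V_rec = 0 + 7817·0.000610352 = 4.7711182 V.
V_in − V_rec = 0.000481836 V = 0.482 mV.

0.482 mV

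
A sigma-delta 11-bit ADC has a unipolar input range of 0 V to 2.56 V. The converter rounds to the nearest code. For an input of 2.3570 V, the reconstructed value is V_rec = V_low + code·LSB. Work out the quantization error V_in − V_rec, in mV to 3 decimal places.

-0.500 mV

One LSB is 2.56 V / 2048 = 1.250 mV.
(2.3570 − 0)/0.00125 = 1885.6000; round gives code 1886.
Code 1886 maps back to 0 + 1886×0.00125 V = 2.3575 V.
Error = 2.3570 − 2.3575 = -0.0005 V = -0.500 mV.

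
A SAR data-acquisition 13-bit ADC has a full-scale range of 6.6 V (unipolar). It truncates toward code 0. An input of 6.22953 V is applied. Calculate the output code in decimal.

LSB = 6.6 V / 8192 = 0.806 mV.
Input sits at 7732.168 steps above V_low.
Floor → code 7732.

code 7732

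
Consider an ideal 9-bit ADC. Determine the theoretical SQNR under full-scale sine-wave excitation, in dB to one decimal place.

55.9 dB

SNR ≈ 6.02·N + 1.76 dB = 6.02·9 + 1.76 = 55.94 dB.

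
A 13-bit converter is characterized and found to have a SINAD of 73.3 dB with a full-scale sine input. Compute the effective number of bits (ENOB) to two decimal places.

11.88 bits

ENOB = (SINAD − 1.76) / 6.02 = (73.3 − 1.76)/6.02 = 11.884.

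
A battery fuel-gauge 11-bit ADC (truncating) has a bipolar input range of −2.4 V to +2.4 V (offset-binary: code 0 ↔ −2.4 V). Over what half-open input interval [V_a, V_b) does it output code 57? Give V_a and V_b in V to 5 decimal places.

[-2.26641 V, -2.26406 V)

LSB = 4.8/2^11 = 2.344 mV.
V_a = V_low + 57·LSB = -2.26641 V; V_b = V_low + 58·LSB = -2.26406 V.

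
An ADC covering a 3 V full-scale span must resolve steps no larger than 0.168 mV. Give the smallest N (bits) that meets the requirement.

15 bits

Number of steps required ≥ 3 V / 0.168 mV = 17857.14.
Need 2^N ≥ 17857.14; 2^14 = 16384, 2^15 = 32768.
Minimum N = 15.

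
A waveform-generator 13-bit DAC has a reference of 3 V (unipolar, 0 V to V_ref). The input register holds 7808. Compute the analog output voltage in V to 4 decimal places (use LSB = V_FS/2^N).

LSB = 3 V / 2^13 = 366.21 µV.
V_out = 0 + 7808 × 0.000366211 V = 2.85938 V.

2.8594 V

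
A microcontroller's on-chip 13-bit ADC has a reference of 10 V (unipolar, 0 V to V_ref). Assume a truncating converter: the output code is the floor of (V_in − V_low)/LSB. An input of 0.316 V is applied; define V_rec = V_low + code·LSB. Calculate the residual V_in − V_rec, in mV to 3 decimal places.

Step size: 10 V ÷ 2^13 = 1.221 mV.
(0.316 − 0)/0.0012207 = 258.8672; ⌊·⌋ gives code 258.
Reconstructed: 0.31494141 V.
Difference: 0.00105859 V → 1.059 mV.

1.059 mV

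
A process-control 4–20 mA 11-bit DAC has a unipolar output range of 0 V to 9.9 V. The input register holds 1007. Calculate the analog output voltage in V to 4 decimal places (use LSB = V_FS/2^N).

4.8678 V

LSB = 9.9 V / 2^11 = 4.834 mV.
V_out = 0 + 1007 × 0.00483398 V = 4.86782 V.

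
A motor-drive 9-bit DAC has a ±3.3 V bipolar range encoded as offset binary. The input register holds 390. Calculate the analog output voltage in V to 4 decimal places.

LSB = 6.6 V / 2^9 = 12.891 mV.
V_out = (−3.3) + 390 × 0.0128906 V = 1.72734 V.

1.7273 V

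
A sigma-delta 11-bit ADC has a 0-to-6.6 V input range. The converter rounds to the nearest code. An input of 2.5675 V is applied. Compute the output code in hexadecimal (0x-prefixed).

Full-scale span = 6.6 V; LSB = 6.6/2^11 = 3.223 mV.
Input sits at 796.703 steps above V_low.
round(796.703) = 797.
In hexadecimal (0x-prefixed): 0x31D.

code 0x31D (decimal 797)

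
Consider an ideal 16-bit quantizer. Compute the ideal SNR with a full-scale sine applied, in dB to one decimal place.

SNR ≈ 6.02·N + 1.76 dB = 6.02·16 + 1.76 = 98.08 dB.

98.1 dB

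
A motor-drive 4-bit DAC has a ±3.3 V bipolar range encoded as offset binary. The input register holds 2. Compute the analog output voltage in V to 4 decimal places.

LSB = 6.6 V / 2^4 = 412.500 mV.
V_out = (−3.3) + 2 × 0.4125 V = -2.475 V.

-2.4750 V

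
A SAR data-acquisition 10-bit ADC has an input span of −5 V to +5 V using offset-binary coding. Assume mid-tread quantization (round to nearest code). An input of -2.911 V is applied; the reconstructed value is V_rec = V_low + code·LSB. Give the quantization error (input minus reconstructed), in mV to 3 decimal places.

-0.844 mV

One LSB is 10 V / 1024 = 9.766 mV.
Scaled input = 213.9136 LSBs, so code = 214.
Code 214 maps back to (−5) + 214×0.00976562 V = -2.9101562 V.
Error = -2.911 − (−2.9101562) = -0.00084375 V = -0.844 mV.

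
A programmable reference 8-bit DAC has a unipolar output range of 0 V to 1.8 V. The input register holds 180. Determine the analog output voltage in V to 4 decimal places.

LSB = 1.8 V / 2^8 = 7.031 mV.
V_out = 0 + 180 × 0.00703125 V = 1.26562 V.

1.2656 V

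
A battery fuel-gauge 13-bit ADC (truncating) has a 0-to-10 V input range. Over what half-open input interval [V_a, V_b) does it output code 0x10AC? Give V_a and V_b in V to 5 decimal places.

LSB = 10/2^13 = 1.221 mV.
Code 0x10AC = 4268 decimal.
V_a = V_low + 4268·LSB = 5.20996 V; V_b = V_low + 4269·LSB = 5.21118 V.

[5.20996 V, 5.21118 V)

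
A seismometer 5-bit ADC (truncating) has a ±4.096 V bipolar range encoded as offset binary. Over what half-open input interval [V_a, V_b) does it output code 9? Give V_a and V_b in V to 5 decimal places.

[-1.79200 V, -1.53600 V)

LSB = 8.192/2^5 = 256.000 mV.
V_a = V_low + 9·LSB = -1.792 V; V_b = V_low + 10·LSB = -1.536 V.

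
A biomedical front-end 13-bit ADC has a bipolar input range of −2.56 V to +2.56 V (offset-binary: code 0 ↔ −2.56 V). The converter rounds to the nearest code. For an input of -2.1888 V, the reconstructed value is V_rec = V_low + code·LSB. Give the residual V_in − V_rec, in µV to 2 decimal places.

-50.00 µV

Step size: 5.12 V ÷ 2^13 = 0.625 mV.
(-2.1888 − (−2.56))/0.000625 = 593.9200; round gives code 594.
V_rec = (−2.56) + 594·0.000625 = -2.18875 V.
V_in − V_rec = -5e-05 V = -50.00 µV.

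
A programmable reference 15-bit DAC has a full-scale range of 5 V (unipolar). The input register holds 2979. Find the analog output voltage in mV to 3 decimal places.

LSB = 5 V / 2^15 = 152.59 µV.
V_out = 0 + 2979 × 0.000152588 V = 0.454559 V.
= 454.559 mV.

454.559 mV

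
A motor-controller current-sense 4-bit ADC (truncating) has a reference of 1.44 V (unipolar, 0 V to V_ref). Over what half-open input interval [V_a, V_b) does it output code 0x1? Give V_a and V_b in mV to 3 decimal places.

[90.000 mV, 180.000 mV)

LSB = 1.44/2^4 = 90.000 mV.
Code 0x1 = 1 decimal.
V_a = V_low + 1·LSB = 0.09 V; V_b = V_low + 2·LSB = 0.18 V.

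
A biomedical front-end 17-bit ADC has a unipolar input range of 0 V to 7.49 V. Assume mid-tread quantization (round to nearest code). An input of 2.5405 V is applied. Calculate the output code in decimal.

code 44458

With 131072 levels over 7.49 V, one step is 57.14 µV.
Input sits at 44457.732 steps above V_low.
So the output code is 44458.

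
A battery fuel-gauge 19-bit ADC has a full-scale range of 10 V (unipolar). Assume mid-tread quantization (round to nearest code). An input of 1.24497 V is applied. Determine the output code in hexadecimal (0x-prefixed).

code 0xFEF8 (decimal 65272)

LSB = 10 V / 524288 = 19.07 µV.
Input sits at 65272.283 steps above V_low.
round(65272.283) = 65272.
In hexadecimal (0x-prefixed): 0xFEF8.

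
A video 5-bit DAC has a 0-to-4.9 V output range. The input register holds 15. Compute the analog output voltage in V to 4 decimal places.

LSB = 4.9 V / 2^5 = 153.125 mV.
V_out = 0 + 15 × 0.153125 V = 2.29688 V.

2.2969 V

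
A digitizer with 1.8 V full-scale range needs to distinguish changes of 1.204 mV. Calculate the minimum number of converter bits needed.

11 bits

Number of steps required ≥ 1.8 V / 1.204 mV = 1495.02.
Need 2^N ≥ 1495.02; 2^10 = 1024, 2^11 = 2048.
Minimum N = 11.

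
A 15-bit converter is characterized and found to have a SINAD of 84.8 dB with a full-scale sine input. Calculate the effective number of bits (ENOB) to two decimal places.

13.79 bits

ENOB = (SINAD − 1.76) / 6.02 = (84.8 − 1.76)/6.02 = 13.794.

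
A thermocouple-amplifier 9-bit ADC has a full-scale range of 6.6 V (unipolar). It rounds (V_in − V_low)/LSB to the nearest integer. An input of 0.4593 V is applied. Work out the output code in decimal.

LSB = 6.6 V / 512 = 12.891 mV.
(0.4593 − 0) / 0.0128906 = 35.631 LSBs.
round(35.631) = 36.

code 36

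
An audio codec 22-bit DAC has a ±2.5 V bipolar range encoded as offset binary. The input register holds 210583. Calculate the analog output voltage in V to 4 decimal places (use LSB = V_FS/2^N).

LSB = 5 V / 2^22 = 1.19 µV.
V_out = (−2.5) + 210583 × 1.19209e-06 V = -2.24897 V.

-2.2490 V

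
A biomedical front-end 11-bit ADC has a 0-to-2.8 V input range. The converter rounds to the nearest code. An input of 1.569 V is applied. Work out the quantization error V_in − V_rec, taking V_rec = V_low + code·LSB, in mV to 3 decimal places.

Step size: 2.8 V ÷ 2^11 = 1.367 mV.
(1.569 − 0)/0.00136719 = 1147.6114; round gives code 1148.
Code 1148 maps back to 0 + 1148×0.00136719 V = 1.5695313 V.
V_in − V_rec = -0.00053125 V = -0.531 mV.

-0.531 mV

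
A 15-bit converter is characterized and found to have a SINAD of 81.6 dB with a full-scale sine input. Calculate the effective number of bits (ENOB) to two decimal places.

13.26 bits

ENOB = (SINAD − 1.76) / 6.02 = (81.6 − 1.76)/6.02 = 13.262.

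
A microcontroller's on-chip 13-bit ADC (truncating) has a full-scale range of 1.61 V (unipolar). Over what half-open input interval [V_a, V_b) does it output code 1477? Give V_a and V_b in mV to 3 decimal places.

[290.280 mV, 290.476 mV)

LSB = 1.61/2^13 = 196.53 µV.
V_a = V_low + 1477·LSB = 0.29028 V; V_b = V_low + 1478·LSB = 0.290476 V.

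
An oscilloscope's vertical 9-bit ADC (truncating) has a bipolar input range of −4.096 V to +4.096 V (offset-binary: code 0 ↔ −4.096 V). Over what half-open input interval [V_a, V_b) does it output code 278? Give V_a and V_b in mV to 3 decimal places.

[352.000 mV, 368.000 mV)

LSB = 8.192/2^9 = 16.000 mV.
V_a = V_low + 278·LSB = 0.352 V; V_b = V_low + 279·LSB = 0.368 V.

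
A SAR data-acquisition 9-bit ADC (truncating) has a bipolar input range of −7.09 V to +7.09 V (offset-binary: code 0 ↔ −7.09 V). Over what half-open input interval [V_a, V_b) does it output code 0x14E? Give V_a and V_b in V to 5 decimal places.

[2.16023 V, 2.18793 V)

LSB = 14.18/2^9 = 27.695 mV.
Code 0x14E = 334 decimal.
V_a = V_low + 334·LSB = 2.16023 V; V_b = V_low + 335·LSB = 2.18793 V.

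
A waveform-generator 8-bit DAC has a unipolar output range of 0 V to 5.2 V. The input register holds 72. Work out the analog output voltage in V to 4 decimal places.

1.4625 V

LSB = 5.2 V / 2^8 = 20.312 mV.
V_out = 0 + 72 × 0.0203125 V = 1.4625 V.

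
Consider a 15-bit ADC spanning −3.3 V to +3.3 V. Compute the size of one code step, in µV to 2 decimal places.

201.42 µV

Full-scale span = 6.6 V.
LSB = 6.6 / 2^15 = 6.6 / 32768 = 0.000201416 V = 201.42 µV.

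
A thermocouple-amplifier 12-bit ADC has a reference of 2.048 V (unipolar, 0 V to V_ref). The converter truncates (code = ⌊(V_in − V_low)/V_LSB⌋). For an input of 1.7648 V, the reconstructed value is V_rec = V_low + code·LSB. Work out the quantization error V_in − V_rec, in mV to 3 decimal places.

0.300 mV

One LSB is 2.048 V / 4096 = 0.500 mV.
Scaled input = 3529.6000 LSBs, so code = 3529.
Reconstructed: 1.7645 V.
Difference: 0.0003 V → 0.300 mV.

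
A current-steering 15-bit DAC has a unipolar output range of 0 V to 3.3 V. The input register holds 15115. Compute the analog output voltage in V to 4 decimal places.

1.5222 V

LSB = 3.3 V / 2^15 = 100.71 µV.
V_out = 0 + 15115 × 0.000100708 V = 1.5222 V.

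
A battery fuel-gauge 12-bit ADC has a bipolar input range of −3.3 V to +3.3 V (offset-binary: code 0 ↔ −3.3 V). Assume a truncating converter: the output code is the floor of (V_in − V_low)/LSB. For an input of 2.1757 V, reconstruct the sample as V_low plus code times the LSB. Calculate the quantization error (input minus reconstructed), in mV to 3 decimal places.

Step size: 6.6 V ÷ 2^12 = 1.611 mV.
(2.1757 − (−3.3))/0.00161133 = 3398.2526; ⌊·⌋ gives code 3398.
Reconstructed: 2.175293 V.
V_in − V_rec = 0.000407031 V = 0.407 mV.

0.407 mV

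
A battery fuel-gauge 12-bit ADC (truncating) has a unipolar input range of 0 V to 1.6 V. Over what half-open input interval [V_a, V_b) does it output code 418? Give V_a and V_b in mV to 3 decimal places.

[163.281 mV, 163.672 mV)

LSB = 1.6/2^12 = 390.62 µV.
V_a = V_low + 418·LSB = 0.163281 V; V_b = V_low + 419·LSB = 0.163672 V.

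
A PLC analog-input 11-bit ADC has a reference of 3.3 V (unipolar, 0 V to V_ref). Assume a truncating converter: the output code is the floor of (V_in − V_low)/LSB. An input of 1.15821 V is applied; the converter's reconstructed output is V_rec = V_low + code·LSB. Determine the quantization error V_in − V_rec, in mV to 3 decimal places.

One LSB is 3.3 V / 2048 = 1.611 mV.
Scaled input = 718.7921 LSBs, so code = 718.
Reconstructed: 1.1569336 V.
V_in − V_rec = 0.00127641 V = 1.276 mV.

1.276 mV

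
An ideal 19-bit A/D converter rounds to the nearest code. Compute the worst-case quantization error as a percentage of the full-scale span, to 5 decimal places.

Rounding → worst-case error = ½ LSB = V_FS/2^20, so 100/1048576 = 9.53674e-05 % of full scale.

0.00010 %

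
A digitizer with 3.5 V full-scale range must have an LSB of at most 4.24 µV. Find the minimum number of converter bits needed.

Number of steps required ≥ 3.5 V / 4.24 µV = 825471.70.
Need 2^N ≥ 825471.70; 2^19 = 524288, 2^20 = 1048576.
Minimum N = 20.

20 bits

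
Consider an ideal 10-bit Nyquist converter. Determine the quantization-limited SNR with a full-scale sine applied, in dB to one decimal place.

62.0 dB

SNR ≈ 6.02·N + 1.76 dB = 6.02·10 + 1.76 = 61.96 dB.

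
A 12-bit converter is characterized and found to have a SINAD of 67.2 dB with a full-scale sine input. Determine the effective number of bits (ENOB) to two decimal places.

ENOB = (SINAD − 1.76) / 6.02 = (67.2 − 1.76)/6.02 = 10.870.

10.87 bits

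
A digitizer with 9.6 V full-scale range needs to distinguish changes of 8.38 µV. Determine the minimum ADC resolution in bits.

Number of steps required ≥ 9.6 V / 8.38 µV = 1145584.73.
Need 2^N ≥ 1145584.73; 2^20 = 1048576, 2^21 = 2097152.
Minimum N = 21.

21 bits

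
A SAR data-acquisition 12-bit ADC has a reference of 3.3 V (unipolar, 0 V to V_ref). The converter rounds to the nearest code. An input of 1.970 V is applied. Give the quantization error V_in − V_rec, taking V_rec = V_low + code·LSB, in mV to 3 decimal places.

0.151 mV

One LSB is 3.3 V / 4096 = 0.806 mV.
Scaled input = 2445.1879 LSBs, so code = 2445.
V_rec = 0 + 2445·0.000805664 = 1.9698486 V.
Difference: 0.000151367 V → 0.151 mV.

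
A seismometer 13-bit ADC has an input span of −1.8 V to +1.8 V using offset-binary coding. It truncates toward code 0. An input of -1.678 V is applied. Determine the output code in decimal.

Full-scale span = 3.6 V; LSB = 3.6/2^13 = 439.45 µV.
Input sits at 277.618 steps above V_low.
So the output code is 277.

code 277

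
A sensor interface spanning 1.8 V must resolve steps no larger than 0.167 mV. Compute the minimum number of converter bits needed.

14 bits

Number of steps required ≥ 1.8 V / 0.167 mV = 10778.44.
Need 2^N ≥ 10778.44; 2^13 = 8192, 2^14 = 16384.
Minimum N = 14.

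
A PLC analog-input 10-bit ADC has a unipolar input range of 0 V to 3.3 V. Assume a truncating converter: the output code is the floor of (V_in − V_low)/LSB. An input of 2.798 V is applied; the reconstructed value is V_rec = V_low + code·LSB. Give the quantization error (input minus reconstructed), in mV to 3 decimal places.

0.734 mV

One LSB is 3.3 V / 1024 = 3.223 mV.
(V_in − V_low)/LSB = (2.798 − 0)/0.00322266 = 868.2279 → code 868 (floor).
Code 868 maps back to 0 + 868×0.00322266 V = 2.7972656 V.
Difference: 0.000734375 V → 0.734 mV.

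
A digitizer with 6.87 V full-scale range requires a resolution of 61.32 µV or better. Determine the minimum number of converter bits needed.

Number of steps required ≥ 6.87 V / 61.32 µV = 112035.23.
Need 2^N ≥ 112035.23; 2^16 = 65536, 2^17 = 131072.
Minimum N = 17.

17 bits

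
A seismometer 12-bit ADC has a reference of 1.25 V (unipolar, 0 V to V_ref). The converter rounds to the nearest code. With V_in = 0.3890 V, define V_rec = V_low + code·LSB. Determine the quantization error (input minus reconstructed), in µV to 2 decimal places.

One LSB is 1.25 V / 4096 = 305.18 µV.
(0.3890 − 0)/0.000305176 = 1274.6752; round gives code 1275.
Code 1275 maps back to 0 + 1275×0.000305176 V = 0.38909912 V.
Error = 0.3890 − 0.38909912 = -9.91211e-05 V = -99.12 µV.

-99.12 µV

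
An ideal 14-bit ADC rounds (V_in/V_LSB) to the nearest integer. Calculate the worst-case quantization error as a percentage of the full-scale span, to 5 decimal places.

0.00305 %

Rounding → worst-case error = ½ LSB = V_FS/2^15, so 100/32768 = 0.00305176 % of full scale.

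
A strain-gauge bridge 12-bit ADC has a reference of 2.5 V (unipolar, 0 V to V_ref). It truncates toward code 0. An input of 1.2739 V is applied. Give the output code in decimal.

With 4096 levels over 2.5 V, one step is 0.610 mV.
Input sits at 2087.158 steps above V_low.
⌊·⌋(2087.158) = 2087.

code 2087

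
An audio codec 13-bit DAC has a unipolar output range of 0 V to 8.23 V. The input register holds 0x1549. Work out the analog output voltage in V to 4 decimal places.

LSB = 8.23 V / 2^13 = 1.005 mV.
Code 0x1549 = 5449 decimal.
V_out = 0 + 5449 × 0.00100464 V = 5.47428 V.

5.4743 V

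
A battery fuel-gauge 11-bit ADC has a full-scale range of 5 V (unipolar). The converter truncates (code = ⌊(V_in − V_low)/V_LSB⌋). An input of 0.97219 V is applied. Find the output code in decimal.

LSB = 5 V / 2048 = 2.441 mV.
(0.97219 − 0) / 0.00244141 = 398.209 LSBs.
⌊·⌋(398.209) = 398.

code 398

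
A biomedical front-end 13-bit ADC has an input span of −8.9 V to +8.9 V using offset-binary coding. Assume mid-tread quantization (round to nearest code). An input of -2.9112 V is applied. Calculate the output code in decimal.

LSB = 17.8 V / 8192 = 2.173 mV.
(V_in − V_low)/LSB = (-2.9112 − (−8.9)) / 0.00217285 = 2756.194.
round(2756.194) = 2756.

code 2756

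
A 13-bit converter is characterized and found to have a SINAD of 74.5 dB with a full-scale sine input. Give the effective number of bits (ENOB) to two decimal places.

12.08 bits

ENOB = (SINAD − 1.76) / 6.02 = (74.5 − 1.76)/6.02 = 12.083.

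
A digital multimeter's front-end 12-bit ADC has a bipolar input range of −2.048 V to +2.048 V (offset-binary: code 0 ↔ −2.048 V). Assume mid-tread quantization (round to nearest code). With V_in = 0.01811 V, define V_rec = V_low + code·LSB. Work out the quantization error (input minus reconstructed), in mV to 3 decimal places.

One LSB is 4.096 V / 4096 = 1.000 mV.
(0.01811 − (−2.048))/0.001 = 2066.1100; round gives code 2066.
Reconstructed: 0.018 V.
Error = 0.01811 − 0.018 = 0.00011 V = 0.110 mV.

0.110 mV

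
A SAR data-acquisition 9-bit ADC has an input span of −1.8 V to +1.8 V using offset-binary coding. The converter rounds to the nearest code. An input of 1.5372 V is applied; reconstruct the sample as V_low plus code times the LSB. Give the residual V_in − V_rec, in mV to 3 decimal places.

-2.644 mV

Step size: 3.6 V ÷ 2^9 = 7.031 mV.
(V_in − V_low)/LSB = (1.5372 − (−1.8))/0.00703125 = 474.6240 → code 475 (round).
Code 475 maps back to (−1.8) + 475×0.00703125 V = 1.5398437 V.
Difference: -0.00264375 V → -2.644 mV.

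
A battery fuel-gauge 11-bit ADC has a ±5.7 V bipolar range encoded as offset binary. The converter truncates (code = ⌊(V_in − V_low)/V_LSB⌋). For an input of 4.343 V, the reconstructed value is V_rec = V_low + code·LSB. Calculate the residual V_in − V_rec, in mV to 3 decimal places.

One LSB is 11.4 V / 2048 = 5.566 mV.
(V_in − V_low)/LSB = (4.343 − (−5.7))/0.00556641 = 1804.2161 → code 1804 (floor).
V_rec = (−5.7) + 1804·0.00556641 = 4.3417969 V.
V_in − V_rec = 0.00120312 V = 1.203 mV.

1.203 mV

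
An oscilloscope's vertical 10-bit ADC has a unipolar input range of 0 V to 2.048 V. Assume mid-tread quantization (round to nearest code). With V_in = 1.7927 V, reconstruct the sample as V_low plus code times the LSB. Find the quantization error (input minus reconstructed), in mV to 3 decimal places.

LSB = 2.048/2^10 = 2.000 mV.
Scaled input = 896.3500 LSBs, so code = 896.
Code 896 maps back to 0 + 896×0.002 V = 1.792 V.
V_in − V_rec = 0.0007 V = 0.700 mV.

0.700 mV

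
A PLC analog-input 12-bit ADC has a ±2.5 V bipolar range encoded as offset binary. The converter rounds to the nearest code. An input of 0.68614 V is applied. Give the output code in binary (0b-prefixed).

Full-scale span = 5 V; LSB = 5/2^12 = 1.221 mV.
(0.68614 − (−2.5)) / 0.0012207 = 2610.086 LSBs.
round(2610.086) = 2610.
In binary (0b-prefixed): 0b101000110010.

code 0b101000110010 (decimal 2610)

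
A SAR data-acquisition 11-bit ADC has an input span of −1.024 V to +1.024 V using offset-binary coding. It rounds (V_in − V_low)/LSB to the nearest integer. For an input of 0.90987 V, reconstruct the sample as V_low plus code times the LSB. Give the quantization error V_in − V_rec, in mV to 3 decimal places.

One LSB is 2.048 V / 2048 = 1.000 mV.
(V_in − V_low)/LSB = (0.90987 − (−1.024))/0.001 = 1933.8700 → code 1934 (round).
V_rec = (−1.024) + 1934·0.001 = 0.91 V.
Error = 0.90987 − 0.91 = -0.00013 V = -0.130 mV.

-0.130 mV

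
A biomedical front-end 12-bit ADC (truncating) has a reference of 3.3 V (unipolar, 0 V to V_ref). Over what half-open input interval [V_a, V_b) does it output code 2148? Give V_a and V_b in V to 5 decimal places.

LSB = 3.3/2^12 = 0.806 mV.
V_a = V_low + 2148·LSB = 1.73057 V; V_b = V_low + 2149·LSB = 1.73137 V.

[1.73057 V, 1.73137 V)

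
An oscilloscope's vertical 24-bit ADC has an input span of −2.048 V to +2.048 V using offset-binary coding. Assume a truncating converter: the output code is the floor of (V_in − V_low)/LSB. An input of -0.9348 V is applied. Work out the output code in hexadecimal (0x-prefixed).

code 0x459333 (decimal 4559667)

With 16777216 levels over 4.096 V, one step is 0.24 µV.
(-0.9348 − (−2.048)) / 2.44141e-07 = 4559667.200 LSBs.
So the output code is 4559667.
In hexadecimal (0x-prefixed): 0x459333.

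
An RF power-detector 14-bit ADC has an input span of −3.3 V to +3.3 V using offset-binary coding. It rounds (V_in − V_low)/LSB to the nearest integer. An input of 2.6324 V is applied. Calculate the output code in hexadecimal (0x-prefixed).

LSB = 6.6 V / 16384 = 402.83 µV.
Input sits at 14726.734 steps above V_low.
round(14726.734) = 14727.
In hexadecimal (0x-prefixed): 0x3987.

code 0x3987 (decimal 14727)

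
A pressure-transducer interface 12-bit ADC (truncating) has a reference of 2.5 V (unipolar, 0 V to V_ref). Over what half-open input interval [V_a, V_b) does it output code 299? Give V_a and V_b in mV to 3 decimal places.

LSB = 2.5/2^12 = 0.610 mV.
V_a = V_low + 299·LSB = 0.182495 V; V_b = V_low + 300·LSB = 0.183105 V.

[182.495 mV, 183.105 mV)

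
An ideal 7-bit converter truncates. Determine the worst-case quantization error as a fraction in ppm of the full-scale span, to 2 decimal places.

Truncating → worst-case error = 1 LSB = V_FS/2^7, so 1e+06/128 = 7812.5 ppm of full scale.

7812.50 ppm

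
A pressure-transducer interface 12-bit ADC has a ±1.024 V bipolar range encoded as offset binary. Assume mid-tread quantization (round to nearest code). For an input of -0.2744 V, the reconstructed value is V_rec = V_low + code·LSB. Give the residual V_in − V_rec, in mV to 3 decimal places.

0.100 mV

Step size: 2.048 V ÷ 2^12 = 0.500 mV.
(-0.2744 − (−1.024))/0.0005 = 1499.2000; round gives code 1499.
Reconstructed: -0.2745 V.
Difference: 0.0001 V → 0.100 mV.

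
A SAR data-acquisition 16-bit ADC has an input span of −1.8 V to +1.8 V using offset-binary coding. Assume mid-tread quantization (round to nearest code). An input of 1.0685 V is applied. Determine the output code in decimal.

With 65536 levels over 3.6 V, one step is 54.93 µV.
(V_in − V_low)/LSB = (1.0685 − (−1.8)) / 5.49316e-05 = 52219.449.
So the output code is 52219.

code 52219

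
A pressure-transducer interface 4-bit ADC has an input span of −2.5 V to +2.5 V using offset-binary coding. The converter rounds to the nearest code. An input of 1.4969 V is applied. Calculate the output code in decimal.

With 16 levels over 5 V, one step is 312.500 mV.
(V_in − V_low)/LSB = (1.4969 − (−2.5)) / 0.3125 = 12.790.
round(12.790) = 13.

code 13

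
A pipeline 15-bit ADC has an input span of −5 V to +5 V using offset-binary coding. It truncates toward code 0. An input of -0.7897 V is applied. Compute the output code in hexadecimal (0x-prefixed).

code 0x35E4 (decimal 13796)

Full-scale span = 10 V; LSB = 10/2^15 = 305.18 µV.
(-0.7897 − (−5)) / 0.000305176 = 13796.311 LSBs.
So the output code is 13796.
In hexadecimal (0x-prefixed): 0x35E4.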